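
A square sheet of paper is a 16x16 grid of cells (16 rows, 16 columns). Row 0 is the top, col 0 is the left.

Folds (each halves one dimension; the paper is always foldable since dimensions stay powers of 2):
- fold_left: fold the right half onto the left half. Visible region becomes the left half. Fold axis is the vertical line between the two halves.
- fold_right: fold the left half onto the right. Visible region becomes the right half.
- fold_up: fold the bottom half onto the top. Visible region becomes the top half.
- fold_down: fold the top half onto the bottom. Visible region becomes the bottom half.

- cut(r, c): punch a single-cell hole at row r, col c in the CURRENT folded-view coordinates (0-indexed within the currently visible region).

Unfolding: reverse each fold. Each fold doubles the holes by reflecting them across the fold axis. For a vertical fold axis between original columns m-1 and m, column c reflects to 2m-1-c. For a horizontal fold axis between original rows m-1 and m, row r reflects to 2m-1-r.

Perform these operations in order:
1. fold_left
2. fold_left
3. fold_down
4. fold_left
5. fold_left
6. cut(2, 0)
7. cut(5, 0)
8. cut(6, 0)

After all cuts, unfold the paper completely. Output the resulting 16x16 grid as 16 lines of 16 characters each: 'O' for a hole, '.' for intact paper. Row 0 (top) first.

Answer: ................
OOOOOOOOOOOOOOOO
OOOOOOOOOOOOOOOO
................
................
OOOOOOOOOOOOOOOO
................
................
................
................
OOOOOOOOOOOOOOOO
................
................
OOOOOOOOOOOOOOOO
OOOOOOOOOOOOOOOO
................

Derivation:
Op 1 fold_left: fold axis v@8; visible region now rows[0,16) x cols[0,8) = 16x8
Op 2 fold_left: fold axis v@4; visible region now rows[0,16) x cols[0,4) = 16x4
Op 3 fold_down: fold axis h@8; visible region now rows[8,16) x cols[0,4) = 8x4
Op 4 fold_left: fold axis v@2; visible region now rows[8,16) x cols[0,2) = 8x2
Op 5 fold_left: fold axis v@1; visible region now rows[8,16) x cols[0,1) = 8x1
Op 6 cut(2, 0): punch at orig (10,0); cuts so far [(10, 0)]; region rows[8,16) x cols[0,1) = 8x1
Op 7 cut(5, 0): punch at orig (13,0); cuts so far [(10, 0), (13, 0)]; region rows[8,16) x cols[0,1) = 8x1
Op 8 cut(6, 0): punch at orig (14,0); cuts so far [(10, 0), (13, 0), (14, 0)]; region rows[8,16) x cols[0,1) = 8x1
Unfold 1 (reflect across v@1): 6 holes -> [(10, 0), (10, 1), (13, 0), (13, 1), (14, 0), (14, 1)]
Unfold 2 (reflect across v@2): 12 holes -> [(10, 0), (10, 1), (10, 2), (10, 3), (13, 0), (13, 1), (13, 2), (13, 3), (14, 0), (14, 1), (14, 2), (14, 3)]
Unfold 3 (reflect across h@8): 24 holes -> [(1, 0), (1, 1), (1, 2), (1, 3), (2, 0), (2, 1), (2, 2), (2, 3), (5, 0), (5, 1), (5, 2), (5, 3), (10, 0), (10, 1), (10, 2), (10, 3), (13, 0), (13, 1), (13, 2), (13, 3), (14, 0), (14, 1), (14, 2), (14, 3)]
Unfold 4 (reflect across v@4): 48 holes -> [(1, 0), (1, 1), (1, 2), (1, 3), (1, 4), (1, 5), (1, 6), (1, 7), (2, 0), (2, 1), (2, 2), (2, 3), (2, 4), (2, 5), (2, 6), (2, 7), (5, 0), (5, 1), (5, 2), (5, 3), (5, 4), (5, 5), (5, 6), (5, 7), (10, 0), (10, 1), (10, 2), (10, 3), (10, 4), (10, 5), (10, 6), (10, 7), (13, 0), (13, 1), (13, 2), (13, 3), (13, 4), (13, 5), (13, 6), (13, 7), (14, 0), (14, 1), (14, 2), (14, 3), (14, 4), (14, 5), (14, 6), (14, 7)]
Unfold 5 (reflect across v@8): 96 holes -> [(1, 0), (1, 1), (1, 2), (1, 3), (1, 4), (1, 5), (1, 6), (1, 7), (1, 8), (1, 9), (1, 10), (1, 11), (1, 12), (1, 13), (1, 14), (1, 15), (2, 0), (2, 1), (2, 2), (2, 3), (2, 4), (2, 5), (2, 6), (2, 7), (2, 8), (2, 9), (2, 10), (2, 11), (2, 12), (2, 13), (2, 14), (2, 15), (5, 0), (5, 1), (5, 2), (5, 3), (5, 4), (5, 5), (5, 6), (5, 7), (5, 8), (5, 9), (5, 10), (5, 11), (5, 12), (5, 13), (5, 14), (5, 15), (10, 0), (10, 1), (10, 2), (10, 3), (10, 4), (10, 5), (10, 6), (10, 7), (10, 8), (10, 9), (10, 10), (10, 11), (10, 12), (10, 13), (10, 14), (10, 15), (13, 0), (13, 1), (13, 2), (13, 3), (13, 4), (13, 5), (13, 6), (13, 7), (13, 8), (13, 9), (13, 10), (13, 11), (13, 12), (13, 13), (13, 14), (13, 15), (14, 0), (14, 1), (14, 2), (14, 3), (14, 4), (14, 5), (14, 6), (14, 7), (14, 8), (14, 9), (14, 10), (14, 11), (14, 12), (14, 13), (14, 14), (14, 15)]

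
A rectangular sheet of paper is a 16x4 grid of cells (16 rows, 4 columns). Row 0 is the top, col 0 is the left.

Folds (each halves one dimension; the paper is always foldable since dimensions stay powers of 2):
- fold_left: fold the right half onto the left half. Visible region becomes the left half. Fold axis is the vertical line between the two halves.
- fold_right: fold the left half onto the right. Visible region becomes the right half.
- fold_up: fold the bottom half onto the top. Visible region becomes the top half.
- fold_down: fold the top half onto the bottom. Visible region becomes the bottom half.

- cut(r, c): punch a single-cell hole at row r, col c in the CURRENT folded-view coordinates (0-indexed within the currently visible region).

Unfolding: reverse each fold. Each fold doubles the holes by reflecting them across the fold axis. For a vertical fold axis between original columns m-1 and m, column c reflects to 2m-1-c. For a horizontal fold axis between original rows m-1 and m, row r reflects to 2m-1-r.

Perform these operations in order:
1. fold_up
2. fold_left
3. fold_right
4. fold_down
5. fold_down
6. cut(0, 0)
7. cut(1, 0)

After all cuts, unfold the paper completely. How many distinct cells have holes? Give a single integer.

Answer: 64

Derivation:
Op 1 fold_up: fold axis h@8; visible region now rows[0,8) x cols[0,4) = 8x4
Op 2 fold_left: fold axis v@2; visible region now rows[0,8) x cols[0,2) = 8x2
Op 3 fold_right: fold axis v@1; visible region now rows[0,8) x cols[1,2) = 8x1
Op 4 fold_down: fold axis h@4; visible region now rows[4,8) x cols[1,2) = 4x1
Op 5 fold_down: fold axis h@6; visible region now rows[6,8) x cols[1,2) = 2x1
Op 6 cut(0, 0): punch at orig (6,1); cuts so far [(6, 1)]; region rows[6,8) x cols[1,2) = 2x1
Op 7 cut(1, 0): punch at orig (7,1); cuts so far [(6, 1), (7, 1)]; region rows[6,8) x cols[1,2) = 2x1
Unfold 1 (reflect across h@6): 4 holes -> [(4, 1), (5, 1), (6, 1), (7, 1)]
Unfold 2 (reflect across h@4): 8 holes -> [(0, 1), (1, 1), (2, 1), (3, 1), (4, 1), (5, 1), (6, 1), (7, 1)]
Unfold 3 (reflect across v@1): 16 holes -> [(0, 0), (0, 1), (1, 0), (1, 1), (2, 0), (2, 1), (3, 0), (3, 1), (4, 0), (4, 1), (5, 0), (5, 1), (6, 0), (6, 1), (7, 0), (7, 1)]
Unfold 4 (reflect across v@2): 32 holes -> [(0, 0), (0, 1), (0, 2), (0, 3), (1, 0), (1, 1), (1, 2), (1, 3), (2, 0), (2, 1), (2, 2), (2, 3), (3, 0), (3, 1), (3, 2), (3, 3), (4, 0), (4, 1), (4, 2), (4, 3), (5, 0), (5, 1), (5, 2), (5, 3), (6, 0), (6, 1), (6, 2), (6, 3), (7, 0), (7, 1), (7, 2), (7, 3)]
Unfold 5 (reflect across h@8): 64 holes -> [(0, 0), (0, 1), (0, 2), (0, 3), (1, 0), (1, 1), (1, 2), (1, 3), (2, 0), (2, 1), (2, 2), (2, 3), (3, 0), (3, 1), (3, 2), (3, 3), (4, 0), (4, 1), (4, 2), (4, 3), (5, 0), (5, 1), (5, 2), (5, 3), (6, 0), (6, 1), (6, 2), (6, 3), (7, 0), (7, 1), (7, 2), (7, 3), (8, 0), (8, 1), (8, 2), (8, 3), (9, 0), (9, 1), (9, 2), (9, 3), (10, 0), (10, 1), (10, 2), (10, 3), (11, 0), (11, 1), (11, 2), (11, 3), (12, 0), (12, 1), (12, 2), (12, 3), (13, 0), (13, 1), (13, 2), (13, 3), (14, 0), (14, 1), (14, 2), (14, 3), (15, 0), (15, 1), (15, 2), (15, 3)]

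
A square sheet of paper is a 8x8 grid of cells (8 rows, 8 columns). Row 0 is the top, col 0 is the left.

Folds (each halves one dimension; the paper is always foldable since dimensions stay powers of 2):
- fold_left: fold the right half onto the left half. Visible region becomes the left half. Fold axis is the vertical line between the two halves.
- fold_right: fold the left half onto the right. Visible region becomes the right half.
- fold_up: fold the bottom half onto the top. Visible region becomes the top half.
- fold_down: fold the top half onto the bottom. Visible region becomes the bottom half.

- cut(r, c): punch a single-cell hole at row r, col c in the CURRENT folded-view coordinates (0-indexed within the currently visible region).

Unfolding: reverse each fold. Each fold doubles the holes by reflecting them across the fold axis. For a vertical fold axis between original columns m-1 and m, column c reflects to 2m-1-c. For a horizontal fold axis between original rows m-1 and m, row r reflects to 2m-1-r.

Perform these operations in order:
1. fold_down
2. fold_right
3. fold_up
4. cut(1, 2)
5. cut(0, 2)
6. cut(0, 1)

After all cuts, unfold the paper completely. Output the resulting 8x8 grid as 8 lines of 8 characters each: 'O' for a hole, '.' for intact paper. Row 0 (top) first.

Op 1 fold_down: fold axis h@4; visible region now rows[4,8) x cols[0,8) = 4x8
Op 2 fold_right: fold axis v@4; visible region now rows[4,8) x cols[4,8) = 4x4
Op 3 fold_up: fold axis h@6; visible region now rows[4,6) x cols[4,8) = 2x4
Op 4 cut(1, 2): punch at orig (5,6); cuts so far [(5, 6)]; region rows[4,6) x cols[4,8) = 2x4
Op 5 cut(0, 2): punch at orig (4,6); cuts so far [(4, 6), (5, 6)]; region rows[4,6) x cols[4,8) = 2x4
Op 6 cut(0, 1): punch at orig (4,5); cuts so far [(4, 5), (4, 6), (5, 6)]; region rows[4,6) x cols[4,8) = 2x4
Unfold 1 (reflect across h@6): 6 holes -> [(4, 5), (4, 6), (5, 6), (6, 6), (7, 5), (7, 6)]
Unfold 2 (reflect across v@4): 12 holes -> [(4, 1), (4, 2), (4, 5), (4, 6), (5, 1), (5, 6), (6, 1), (6, 6), (7, 1), (7, 2), (7, 5), (7, 6)]
Unfold 3 (reflect across h@4): 24 holes -> [(0, 1), (0, 2), (0, 5), (0, 6), (1, 1), (1, 6), (2, 1), (2, 6), (3, 1), (3, 2), (3, 5), (3, 6), (4, 1), (4, 2), (4, 5), (4, 6), (5, 1), (5, 6), (6, 1), (6, 6), (7, 1), (7, 2), (7, 5), (7, 6)]

Answer: .OO..OO.
.O....O.
.O....O.
.OO..OO.
.OO..OO.
.O....O.
.O....O.
.OO..OO.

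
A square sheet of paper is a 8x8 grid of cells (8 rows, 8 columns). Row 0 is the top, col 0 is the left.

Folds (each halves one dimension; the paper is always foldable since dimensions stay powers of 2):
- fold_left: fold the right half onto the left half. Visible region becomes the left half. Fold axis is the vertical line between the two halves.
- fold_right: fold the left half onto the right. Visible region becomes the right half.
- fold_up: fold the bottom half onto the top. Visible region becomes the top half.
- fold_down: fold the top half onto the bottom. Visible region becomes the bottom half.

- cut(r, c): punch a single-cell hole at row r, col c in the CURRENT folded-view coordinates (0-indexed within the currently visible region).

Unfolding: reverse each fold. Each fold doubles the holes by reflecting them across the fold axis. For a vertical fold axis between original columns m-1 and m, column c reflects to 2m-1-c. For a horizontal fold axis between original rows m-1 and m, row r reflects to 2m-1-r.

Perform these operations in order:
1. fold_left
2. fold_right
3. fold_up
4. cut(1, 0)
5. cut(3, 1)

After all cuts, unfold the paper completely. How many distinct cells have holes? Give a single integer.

Answer: 16

Derivation:
Op 1 fold_left: fold axis v@4; visible region now rows[0,8) x cols[0,4) = 8x4
Op 2 fold_right: fold axis v@2; visible region now rows[0,8) x cols[2,4) = 8x2
Op 3 fold_up: fold axis h@4; visible region now rows[0,4) x cols[2,4) = 4x2
Op 4 cut(1, 0): punch at orig (1,2); cuts so far [(1, 2)]; region rows[0,4) x cols[2,4) = 4x2
Op 5 cut(3, 1): punch at orig (3,3); cuts so far [(1, 2), (3, 3)]; region rows[0,4) x cols[2,4) = 4x2
Unfold 1 (reflect across h@4): 4 holes -> [(1, 2), (3, 3), (4, 3), (6, 2)]
Unfold 2 (reflect across v@2): 8 holes -> [(1, 1), (1, 2), (3, 0), (3, 3), (4, 0), (4, 3), (6, 1), (6, 2)]
Unfold 3 (reflect across v@4): 16 holes -> [(1, 1), (1, 2), (1, 5), (1, 6), (3, 0), (3, 3), (3, 4), (3, 7), (4, 0), (4, 3), (4, 4), (4, 7), (6, 1), (6, 2), (6, 5), (6, 6)]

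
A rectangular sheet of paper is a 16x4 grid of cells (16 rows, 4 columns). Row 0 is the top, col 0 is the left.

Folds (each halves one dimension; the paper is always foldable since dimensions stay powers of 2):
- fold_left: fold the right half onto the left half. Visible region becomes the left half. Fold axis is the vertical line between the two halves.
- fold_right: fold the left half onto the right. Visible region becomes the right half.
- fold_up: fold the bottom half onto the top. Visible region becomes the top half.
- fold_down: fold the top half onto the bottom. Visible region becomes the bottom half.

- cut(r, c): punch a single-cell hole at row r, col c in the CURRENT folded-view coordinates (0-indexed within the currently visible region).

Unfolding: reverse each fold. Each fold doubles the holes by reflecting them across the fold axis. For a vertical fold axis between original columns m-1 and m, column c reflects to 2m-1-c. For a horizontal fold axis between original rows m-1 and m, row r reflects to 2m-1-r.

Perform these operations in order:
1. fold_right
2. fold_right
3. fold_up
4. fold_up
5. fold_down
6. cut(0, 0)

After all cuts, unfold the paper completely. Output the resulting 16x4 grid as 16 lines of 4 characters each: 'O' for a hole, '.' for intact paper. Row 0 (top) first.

Answer: ....
OOOO
OOOO
....
....
OOOO
OOOO
....
....
OOOO
OOOO
....
....
OOOO
OOOO
....

Derivation:
Op 1 fold_right: fold axis v@2; visible region now rows[0,16) x cols[2,4) = 16x2
Op 2 fold_right: fold axis v@3; visible region now rows[0,16) x cols[3,4) = 16x1
Op 3 fold_up: fold axis h@8; visible region now rows[0,8) x cols[3,4) = 8x1
Op 4 fold_up: fold axis h@4; visible region now rows[0,4) x cols[3,4) = 4x1
Op 5 fold_down: fold axis h@2; visible region now rows[2,4) x cols[3,4) = 2x1
Op 6 cut(0, 0): punch at orig (2,3); cuts so far [(2, 3)]; region rows[2,4) x cols[3,4) = 2x1
Unfold 1 (reflect across h@2): 2 holes -> [(1, 3), (2, 3)]
Unfold 2 (reflect across h@4): 4 holes -> [(1, 3), (2, 3), (5, 3), (6, 3)]
Unfold 3 (reflect across h@8): 8 holes -> [(1, 3), (2, 3), (5, 3), (6, 3), (9, 3), (10, 3), (13, 3), (14, 3)]
Unfold 4 (reflect across v@3): 16 holes -> [(1, 2), (1, 3), (2, 2), (2, 3), (5, 2), (5, 3), (6, 2), (6, 3), (9, 2), (9, 3), (10, 2), (10, 3), (13, 2), (13, 3), (14, 2), (14, 3)]
Unfold 5 (reflect across v@2): 32 holes -> [(1, 0), (1, 1), (1, 2), (1, 3), (2, 0), (2, 1), (2, 2), (2, 3), (5, 0), (5, 1), (5, 2), (5, 3), (6, 0), (6, 1), (6, 2), (6, 3), (9, 0), (9, 1), (9, 2), (9, 3), (10, 0), (10, 1), (10, 2), (10, 3), (13, 0), (13, 1), (13, 2), (13, 3), (14, 0), (14, 1), (14, 2), (14, 3)]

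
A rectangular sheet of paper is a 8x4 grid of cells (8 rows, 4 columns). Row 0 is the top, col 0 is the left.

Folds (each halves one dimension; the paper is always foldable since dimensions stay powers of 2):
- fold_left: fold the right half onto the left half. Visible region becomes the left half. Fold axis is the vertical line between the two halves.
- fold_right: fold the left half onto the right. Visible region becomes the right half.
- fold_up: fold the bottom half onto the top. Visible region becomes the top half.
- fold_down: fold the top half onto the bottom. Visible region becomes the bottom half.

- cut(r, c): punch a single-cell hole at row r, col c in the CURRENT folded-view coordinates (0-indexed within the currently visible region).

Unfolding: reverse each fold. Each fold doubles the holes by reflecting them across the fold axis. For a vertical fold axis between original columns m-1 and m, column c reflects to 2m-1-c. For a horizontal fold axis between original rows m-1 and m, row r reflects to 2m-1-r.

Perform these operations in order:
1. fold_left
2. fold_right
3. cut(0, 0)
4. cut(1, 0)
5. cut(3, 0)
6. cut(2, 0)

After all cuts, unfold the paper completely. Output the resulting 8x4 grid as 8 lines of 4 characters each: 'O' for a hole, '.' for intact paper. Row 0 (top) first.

Op 1 fold_left: fold axis v@2; visible region now rows[0,8) x cols[0,2) = 8x2
Op 2 fold_right: fold axis v@1; visible region now rows[0,8) x cols[1,2) = 8x1
Op 3 cut(0, 0): punch at orig (0,1); cuts so far [(0, 1)]; region rows[0,8) x cols[1,2) = 8x1
Op 4 cut(1, 0): punch at orig (1,1); cuts so far [(0, 1), (1, 1)]; region rows[0,8) x cols[1,2) = 8x1
Op 5 cut(3, 0): punch at orig (3,1); cuts so far [(0, 1), (1, 1), (3, 1)]; region rows[0,8) x cols[1,2) = 8x1
Op 6 cut(2, 0): punch at orig (2,1); cuts so far [(0, 1), (1, 1), (2, 1), (3, 1)]; region rows[0,8) x cols[1,2) = 8x1
Unfold 1 (reflect across v@1): 8 holes -> [(0, 0), (0, 1), (1, 0), (1, 1), (2, 0), (2, 1), (3, 0), (3, 1)]
Unfold 2 (reflect across v@2): 16 holes -> [(0, 0), (0, 1), (0, 2), (0, 3), (1, 0), (1, 1), (1, 2), (1, 3), (2, 0), (2, 1), (2, 2), (2, 3), (3, 0), (3, 1), (3, 2), (3, 3)]

Answer: OOOO
OOOO
OOOO
OOOO
....
....
....
....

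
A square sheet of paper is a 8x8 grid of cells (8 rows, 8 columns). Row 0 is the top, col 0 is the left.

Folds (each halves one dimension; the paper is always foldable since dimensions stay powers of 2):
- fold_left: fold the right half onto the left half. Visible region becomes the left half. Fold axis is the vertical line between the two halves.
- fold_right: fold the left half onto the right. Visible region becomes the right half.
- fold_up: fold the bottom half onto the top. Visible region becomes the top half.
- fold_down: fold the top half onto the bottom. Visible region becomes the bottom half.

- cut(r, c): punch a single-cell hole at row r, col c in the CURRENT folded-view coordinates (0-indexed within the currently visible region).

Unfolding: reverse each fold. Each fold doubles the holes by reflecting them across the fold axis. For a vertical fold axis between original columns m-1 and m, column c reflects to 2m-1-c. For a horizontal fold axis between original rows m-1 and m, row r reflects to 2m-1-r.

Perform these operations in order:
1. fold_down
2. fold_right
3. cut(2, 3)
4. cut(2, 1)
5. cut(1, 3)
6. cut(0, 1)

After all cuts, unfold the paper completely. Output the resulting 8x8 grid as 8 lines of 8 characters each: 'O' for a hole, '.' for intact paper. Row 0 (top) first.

Op 1 fold_down: fold axis h@4; visible region now rows[4,8) x cols[0,8) = 4x8
Op 2 fold_right: fold axis v@4; visible region now rows[4,8) x cols[4,8) = 4x4
Op 3 cut(2, 3): punch at orig (6,7); cuts so far [(6, 7)]; region rows[4,8) x cols[4,8) = 4x4
Op 4 cut(2, 1): punch at orig (6,5); cuts so far [(6, 5), (6, 7)]; region rows[4,8) x cols[4,8) = 4x4
Op 5 cut(1, 3): punch at orig (5,7); cuts so far [(5, 7), (6, 5), (6, 7)]; region rows[4,8) x cols[4,8) = 4x4
Op 6 cut(0, 1): punch at orig (4,5); cuts so far [(4, 5), (5, 7), (6, 5), (6, 7)]; region rows[4,8) x cols[4,8) = 4x4
Unfold 1 (reflect across v@4): 8 holes -> [(4, 2), (4, 5), (5, 0), (5, 7), (6, 0), (6, 2), (6, 5), (6, 7)]
Unfold 2 (reflect across h@4): 16 holes -> [(1, 0), (1, 2), (1, 5), (1, 7), (2, 0), (2, 7), (3, 2), (3, 5), (4, 2), (4, 5), (5, 0), (5, 7), (6, 0), (6, 2), (6, 5), (6, 7)]

Answer: ........
O.O..O.O
O......O
..O..O..
..O..O..
O......O
O.O..O.O
........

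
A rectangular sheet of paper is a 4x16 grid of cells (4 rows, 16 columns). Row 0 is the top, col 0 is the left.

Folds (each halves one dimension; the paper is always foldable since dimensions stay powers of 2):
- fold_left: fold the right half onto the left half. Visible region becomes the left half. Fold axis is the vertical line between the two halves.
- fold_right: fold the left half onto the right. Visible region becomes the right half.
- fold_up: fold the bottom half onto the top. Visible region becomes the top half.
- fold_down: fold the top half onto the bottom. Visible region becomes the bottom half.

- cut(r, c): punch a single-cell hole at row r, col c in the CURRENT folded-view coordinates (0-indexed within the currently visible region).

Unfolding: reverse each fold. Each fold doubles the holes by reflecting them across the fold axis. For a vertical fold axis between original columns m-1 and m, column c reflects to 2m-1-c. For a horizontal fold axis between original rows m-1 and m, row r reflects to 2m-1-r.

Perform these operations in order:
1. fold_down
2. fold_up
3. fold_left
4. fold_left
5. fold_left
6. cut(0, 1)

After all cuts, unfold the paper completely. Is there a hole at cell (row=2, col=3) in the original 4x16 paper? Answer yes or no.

Op 1 fold_down: fold axis h@2; visible region now rows[2,4) x cols[0,16) = 2x16
Op 2 fold_up: fold axis h@3; visible region now rows[2,3) x cols[0,16) = 1x16
Op 3 fold_left: fold axis v@8; visible region now rows[2,3) x cols[0,8) = 1x8
Op 4 fold_left: fold axis v@4; visible region now rows[2,3) x cols[0,4) = 1x4
Op 5 fold_left: fold axis v@2; visible region now rows[2,3) x cols[0,2) = 1x2
Op 6 cut(0, 1): punch at orig (2,1); cuts so far [(2, 1)]; region rows[2,3) x cols[0,2) = 1x2
Unfold 1 (reflect across v@2): 2 holes -> [(2, 1), (2, 2)]
Unfold 2 (reflect across v@4): 4 holes -> [(2, 1), (2, 2), (2, 5), (2, 6)]
Unfold 3 (reflect across v@8): 8 holes -> [(2, 1), (2, 2), (2, 5), (2, 6), (2, 9), (2, 10), (2, 13), (2, 14)]
Unfold 4 (reflect across h@3): 16 holes -> [(2, 1), (2, 2), (2, 5), (2, 6), (2, 9), (2, 10), (2, 13), (2, 14), (3, 1), (3, 2), (3, 5), (3, 6), (3, 9), (3, 10), (3, 13), (3, 14)]
Unfold 5 (reflect across h@2): 32 holes -> [(0, 1), (0, 2), (0, 5), (0, 6), (0, 9), (0, 10), (0, 13), (0, 14), (1, 1), (1, 2), (1, 5), (1, 6), (1, 9), (1, 10), (1, 13), (1, 14), (2, 1), (2, 2), (2, 5), (2, 6), (2, 9), (2, 10), (2, 13), (2, 14), (3, 1), (3, 2), (3, 5), (3, 6), (3, 9), (3, 10), (3, 13), (3, 14)]
Holes: [(0, 1), (0, 2), (0, 5), (0, 6), (0, 9), (0, 10), (0, 13), (0, 14), (1, 1), (1, 2), (1, 5), (1, 6), (1, 9), (1, 10), (1, 13), (1, 14), (2, 1), (2, 2), (2, 5), (2, 6), (2, 9), (2, 10), (2, 13), (2, 14), (3, 1), (3, 2), (3, 5), (3, 6), (3, 9), (3, 10), (3, 13), (3, 14)]

Answer: no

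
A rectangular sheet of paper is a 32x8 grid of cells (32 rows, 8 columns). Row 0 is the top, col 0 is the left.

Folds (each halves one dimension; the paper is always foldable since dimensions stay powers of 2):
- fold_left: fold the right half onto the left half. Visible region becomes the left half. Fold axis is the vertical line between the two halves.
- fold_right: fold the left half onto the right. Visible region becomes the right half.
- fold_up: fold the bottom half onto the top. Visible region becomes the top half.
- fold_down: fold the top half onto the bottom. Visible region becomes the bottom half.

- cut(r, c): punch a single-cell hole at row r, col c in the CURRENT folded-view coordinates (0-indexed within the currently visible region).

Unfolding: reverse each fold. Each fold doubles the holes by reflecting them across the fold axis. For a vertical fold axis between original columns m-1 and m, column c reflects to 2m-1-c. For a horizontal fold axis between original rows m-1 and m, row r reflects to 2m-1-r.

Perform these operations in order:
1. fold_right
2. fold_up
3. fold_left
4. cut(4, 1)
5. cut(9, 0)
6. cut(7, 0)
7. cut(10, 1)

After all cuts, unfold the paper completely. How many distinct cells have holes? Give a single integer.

Answer: 32

Derivation:
Op 1 fold_right: fold axis v@4; visible region now rows[0,32) x cols[4,8) = 32x4
Op 2 fold_up: fold axis h@16; visible region now rows[0,16) x cols[4,8) = 16x4
Op 3 fold_left: fold axis v@6; visible region now rows[0,16) x cols[4,6) = 16x2
Op 4 cut(4, 1): punch at orig (4,5); cuts so far [(4, 5)]; region rows[0,16) x cols[4,6) = 16x2
Op 5 cut(9, 0): punch at orig (9,4); cuts so far [(4, 5), (9, 4)]; region rows[0,16) x cols[4,6) = 16x2
Op 6 cut(7, 0): punch at orig (7,4); cuts so far [(4, 5), (7, 4), (9, 4)]; region rows[0,16) x cols[4,6) = 16x2
Op 7 cut(10, 1): punch at orig (10,5); cuts so far [(4, 5), (7, 4), (9, 4), (10, 5)]; region rows[0,16) x cols[4,6) = 16x2
Unfold 1 (reflect across v@6): 8 holes -> [(4, 5), (4, 6), (7, 4), (7, 7), (9, 4), (9, 7), (10, 5), (10, 6)]
Unfold 2 (reflect across h@16): 16 holes -> [(4, 5), (4, 6), (7, 4), (7, 7), (9, 4), (9, 7), (10, 5), (10, 6), (21, 5), (21, 6), (22, 4), (22, 7), (24, 4), (24, 7), (27, 5), (27, 6)]
Unfold 3 (reflect across v@4): 32 holes -> [(4, 1), (4, 2), (4, 5), (4, 6), (7, 0), (7, 3), (7, 4), (7, 7), (9, 0), (9, 3), (9, 4), (9, 7), (10, 1), (10, 2), (10, 5), (10, 6), (21, 1), (21, 2), (21, 5), (21, 6), (22, 0), (22, 3), (22, 4), (22, 7), (24, 0), (24, 3), (24, 4), (24, 7), (27, 1), (27, 2), (27, 5), (27, 6)]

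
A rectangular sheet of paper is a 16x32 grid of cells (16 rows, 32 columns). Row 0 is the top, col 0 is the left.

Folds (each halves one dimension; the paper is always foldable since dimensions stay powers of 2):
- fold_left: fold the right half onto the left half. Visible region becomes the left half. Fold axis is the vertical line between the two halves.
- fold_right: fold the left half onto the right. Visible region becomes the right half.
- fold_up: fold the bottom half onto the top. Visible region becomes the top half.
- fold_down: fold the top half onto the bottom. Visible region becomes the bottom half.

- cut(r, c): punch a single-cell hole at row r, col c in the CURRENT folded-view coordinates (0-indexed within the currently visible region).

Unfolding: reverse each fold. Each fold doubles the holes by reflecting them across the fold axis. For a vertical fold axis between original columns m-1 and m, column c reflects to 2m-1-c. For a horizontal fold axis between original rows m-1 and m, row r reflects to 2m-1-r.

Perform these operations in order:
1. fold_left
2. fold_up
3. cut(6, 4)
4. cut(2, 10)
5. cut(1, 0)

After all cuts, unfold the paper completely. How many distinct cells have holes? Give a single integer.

Answer: 12

Derivation:
Op 1 fold_left: fold axis v@16; visible region now rows[0,16) x cols[0,16) = 16x16
Op 2 fold_up: fold axis h@8; visible region now rows[0,8) x cols[0,16) = 8x16
Op 3 cut(6, 4): punch at orig (6,4); cuts so far [(6, 4)]; region rows[0,8) x cols[0,16) = 8x16
Op 4 cut(2, 10): punch at orig (2,10); cuts so far [(2, 10), (6, 4)]; region rows[0,8) x cols[0,16) = 8x16
Op 5 cut(1, 0): punch at orig (1,0); cuts so far [(1, 0), (2, 10), (6, 4)]; region rows[0,8) x cols[0,16) = 8x16
Unfold 1 (reflect across h@8): 6 holes -> [(1, 0), (2, 10), (6, 4), (9, 4), (13, 10), (14, 0)]
Unfold 2 (reflect across v@16): 12 holes -> [(1, 0), (1, 31), (2, 10), (2, 21), (6, 4), (6, 27), (9, 4), (9, 27), (13, 10), (13, 21), (14, 0), (14, 31)]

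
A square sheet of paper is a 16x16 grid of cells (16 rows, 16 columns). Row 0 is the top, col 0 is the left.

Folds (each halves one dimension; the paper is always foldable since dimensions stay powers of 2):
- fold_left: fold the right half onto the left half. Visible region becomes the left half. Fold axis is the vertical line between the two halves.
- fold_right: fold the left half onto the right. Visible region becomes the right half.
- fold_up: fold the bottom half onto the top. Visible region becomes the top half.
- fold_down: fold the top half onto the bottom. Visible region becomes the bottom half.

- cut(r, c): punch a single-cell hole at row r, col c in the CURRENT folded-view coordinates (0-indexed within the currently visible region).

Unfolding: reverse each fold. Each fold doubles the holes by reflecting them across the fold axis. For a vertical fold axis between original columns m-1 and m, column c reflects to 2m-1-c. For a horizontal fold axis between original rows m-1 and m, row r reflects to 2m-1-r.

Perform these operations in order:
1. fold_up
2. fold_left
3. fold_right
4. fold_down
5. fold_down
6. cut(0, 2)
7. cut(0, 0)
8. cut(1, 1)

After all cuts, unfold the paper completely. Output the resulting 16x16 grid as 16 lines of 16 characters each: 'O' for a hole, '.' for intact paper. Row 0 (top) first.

Answer: ..O..O....O..O..
.O.OO.O..O.OO.O.
.O.OO.O..O.OO.O.
..O..O....O..O..
..O..O....O..O..
.O.OO.O..O.OO.O.
.O.OO.O..O.OO.O.
..O..O....O..O..
..O..O....O..O..
.O.OO.O..O.OO.O.
.O.OO.O..O.OO.O.
..O..O....O..O..
..O..O....O..O..
.O.OO.O..O.OO.O.
.O.OO.O..O.OO.O.
..O..O....O..O..

Derivation:
Op 1 fold_up: fold axis h@8; visible region now rows[0,8) x cols[0,16) = 8x16
Op 2 fold_left: fold axis v@8; visible region now rows[0,8) x cols[0,8) = 8x8
Op 3 fold_right: fold axis v@4; visible region now rows[0,8) x cols[4,8) = 8x4
Op 4 fold_down: fold axis h@4; visible region now rows[4,8) x cols[4,8) = 4x4
Op 5 fold_down: fold axis h@6; visible region now rows[6,8) x cols[4,8) = 2x4
Op 6 cut(0, 2): punch at orig (6,6); cuts so far [(6, 6)]; region rows[6,8) x cols[4,8) = 2x4
Op 7 cut(0, 0): punch at orig (6,4); cuts so far [(6, 4), (6, 6)]; region rows[6,8) x cols[4,8) = 2x4
Op 8 cut(1, 1): punch at orig (7,5); cuts so far [(6, 4), (6, 6), (7, 5)]; region rows[6,8) x cols[4,8) = 2x4
Unfold 1 (reflect across h@6): 6 holes -> [(4, 5), (5, 4), (5, 6), (6, 4), (6, 6), (7, 5)]
Unfold 2 (reflect across h@4): 12 holes -> [(0, 5), (1, 4), (1, 6), (2, 4), (2, 6), (3, 5), (4, 5), (5, 4), (5, 6), (6, 4), (6, 6), (7, 5)]
Unfold 3 (reflect across v@4): 24 holes -> [(0, 2), (0, 5), (1, 1), (1, 3), (1, 4), (1, 6), (2, 1), (2, 3), (2, 4), (2, 6), (3, 2), (3, 5), (4, 2), (4, 5), (5, 1), (5, 3), (5, 4), (5, 6), (6, 1), (6, 3), (6, 4), (6, 6), (7, 2), (7, 5)]
Unfold 4 (reflect across v@8): 48 holes -> [(0, 2), (0, 5), (0, 10), (0, 13), (1, 1), (1, 3), (1, 4), (1, 6), (1, 9), (1, 11), (1, 12), (1, 14), (2, 1), (2, 3), (2, 4), (2, 6), (2, 9), (2, 11), (2, 12), (2, 14), (3, 2), (3, 5), (3, 10), (3, 13), (4, 2), (4, 5), (4, 10), (4, 13), (5, 1), (5, 3), (5, 4), (5, 6), (5, 9), (5, 11), (5, 12), (5, 14), (6, 1), (6, 3), (6, 4), (6, 6), (6, 9), (6, 11), (6, 12), (6, 14), (7, 2), (7, 5), (7, 10), (7, 13)]
Unfold 5 (reflect across h@8): 96 holes -> [(0, 2), (0, 5), (0, 10), (0, 13), (1, 1), (1, 3), (1, 4), (1, 6), (1, 9), (1, 11), (1, 12), (1, 14), (2, 1), (2, 3), (2, 4), (2, 6), (2, 9), (2, 11), (2, 12), (2, 14), (3, 2), (3, 5), (3, 10), (3, 13), (4, 2), (4, 5), (4, 10), (4, 13), (5, 1), (5, 3), (5, 4), (5, 6), (5, 9), (5, 11), (5, 12), (5, 14), (6, 1), (6, 3), (6, 4), (6, 6), (6, 9), (6, 11), (6, 12), (6, 14), (7, 2), (7, 5), (7, 10), (7, 13), (8, 2), (8, 5), (8, 10), (8, 13), (9, 1), (9, 3), (9, 4), (9, 6), (9, 9), (9, 11), (9, 12), (9, 14), (10, 1), (10, 3), (10, 4), (10, 6), (10, 9), (10, 11), (10, 12), (10, 14), (11, 2), (11, 5), (11, 10), (11, 13), (12, 2), (12, 5), (12, 10), (12, 13), (13, 1), (13, 3), (13, 4), (13, 6), (13, 9), (13, 11), (13, 12), (13, 14), (14, 1), (14, 3), (14, 4), (14, 6), (14, 9), (14, 11), (14, 12), (14, 14), (15, 2), (15, 5), (15, 10), (15, 13)]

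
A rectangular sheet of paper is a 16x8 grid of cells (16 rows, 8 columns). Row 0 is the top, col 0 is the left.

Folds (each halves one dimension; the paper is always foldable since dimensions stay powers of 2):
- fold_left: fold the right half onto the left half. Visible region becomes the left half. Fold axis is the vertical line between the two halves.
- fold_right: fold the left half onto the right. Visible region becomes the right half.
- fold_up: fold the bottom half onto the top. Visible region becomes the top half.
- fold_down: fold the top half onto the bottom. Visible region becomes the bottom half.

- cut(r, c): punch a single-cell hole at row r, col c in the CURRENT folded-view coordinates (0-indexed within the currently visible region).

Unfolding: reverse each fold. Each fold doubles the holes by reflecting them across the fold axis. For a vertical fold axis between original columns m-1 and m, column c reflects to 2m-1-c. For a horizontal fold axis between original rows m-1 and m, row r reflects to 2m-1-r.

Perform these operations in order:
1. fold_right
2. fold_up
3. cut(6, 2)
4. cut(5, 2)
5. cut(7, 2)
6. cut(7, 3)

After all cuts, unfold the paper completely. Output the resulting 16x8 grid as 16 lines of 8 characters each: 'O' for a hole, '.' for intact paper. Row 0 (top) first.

Answer: ........
........
........
........
........
.O....O.
.O....O.
OO....OO
OO....OO
.O....O.
.O....O.
........
........
........
........
........

Derivation:
Op 1 fold_right: fold axis v@4; visible region now rows[0,16) x cols[4,8) = 16x4
Op 2 fold_up: fold axis h@8; visible region now rows[0,8) x cols[4,8) = 8x4
Op 3 cut(6, 2): punch at orig (6,6); cuts so far [(6, 6)]; region rows[0,8) x cols[4,8) = 8x4
Op 4 cut(5, 2): punch at orig (5,6); cuts so far [(5, 6), (6, 6)]; region rows[0,8) x cols[4,8) = 8x4
Op 5 cut(7, 2): punch at orig (7,6); cuts so far [(5, 6), (6, 6), (7, 6)]; region rows[0,8) x cols[4,8) = 8x4
Op 6 cut(7, 3): punch at orig (7,7); cuts so far [(5, 6), (6, 6), (7, 6), (7, 7)]; region rows[0,8) x cols[4,8) = 8x4
Unfold 1 (reflect across h@8): 8 holes -> [(5, 6), (6, 6), (7, 6), (7, 7), (8, 6), (8, 7), (9, 6), (10, 6)]
Unfold 2 (reflect across v@4): 16 holes -> [(5, 1), (5, 6), (6, 1), (6, 6), (7, 0), (7, 1), (7, 6), (7, 7), (8, 0), (8, 1), (8, 6), (8, 7), (9, 1), (9, 6), (10, 1), (10, 6)]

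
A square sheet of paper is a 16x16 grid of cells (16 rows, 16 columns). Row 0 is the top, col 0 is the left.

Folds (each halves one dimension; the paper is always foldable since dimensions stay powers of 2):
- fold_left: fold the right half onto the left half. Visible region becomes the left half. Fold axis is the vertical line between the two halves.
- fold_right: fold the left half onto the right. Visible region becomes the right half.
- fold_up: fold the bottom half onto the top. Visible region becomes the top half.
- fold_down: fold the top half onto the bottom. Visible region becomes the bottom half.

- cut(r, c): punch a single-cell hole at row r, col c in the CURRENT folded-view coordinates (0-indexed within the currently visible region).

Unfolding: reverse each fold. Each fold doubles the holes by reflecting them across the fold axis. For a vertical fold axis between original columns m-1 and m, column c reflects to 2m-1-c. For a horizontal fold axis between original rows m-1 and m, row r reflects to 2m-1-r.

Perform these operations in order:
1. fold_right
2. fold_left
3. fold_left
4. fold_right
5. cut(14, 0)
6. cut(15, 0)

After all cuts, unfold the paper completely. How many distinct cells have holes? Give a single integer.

Op 1 fold_right: fold axis v@8; visible region now rows[0,16) x cols[8,16) = 16x8
Op 2 fold_left: fold axis v@12; visible region now rows[0,16) x cols[8,12) = 16x4
Op 3 fold_left: fold axis v@10; visible region now rows[0,16) x cols[8,10) = 16x2
Op 4 fold_right: fold axis v@9; visible region now rows[0,16) x cols[9,10) = 16x1
Op 5 cut(14, 0): punch at orig (14,9); cuts so far [(14, 9)]; region rows[0,16) x cols[9,10) = 16x1
Op 6 cut(15, 0): punch at orig (15,9); cuts so far [(14, 9), (15, 9)]; region rows[0,16) x cols[9,10) = 16x1
Unfold 1 (reflect across v@9): 4 holes -> [(14, 8), (14, 9), (15, 8), (15, 9)]
Unfold 2 (reflect across v@10): 8 holes -> [(14, 8), (14, 9), (14, 10), (14, 11), (15, 8), (15, 9), (15, 10), (15, 11)]
Unfold 3 (reflect across v@12): 16 holes -> [(14, 8), (14, 9), (14, 10), (14, 11), (14, 12), (14, 13), (14, 14), (14, 15), (15, 8), (15, 9), (15, 10), (15, 11), (15, 12), (15, 13), (15, 14), (15, 15)]
Unfold 4 (reflect across v@8): 32 holes -> [(14, 0), (14, 1), (14, 2), (14, 3), (14, 4), (14, 5), (14, 6), (14, 7), (14, 8), (14, 9), (14, 10), (14, 11), (14, 12), (14, 13), (14, 14), (14, 15), (15, 0), (15, 1), (15, 2), (15, 3), (15, 4), (15, 5), (15, 6), (15, 7), (15, 8), (15, 9), (15, 10), (15, 11), (15, 12), (15, 13), (15, 14), (15, 15)]

Answer: 32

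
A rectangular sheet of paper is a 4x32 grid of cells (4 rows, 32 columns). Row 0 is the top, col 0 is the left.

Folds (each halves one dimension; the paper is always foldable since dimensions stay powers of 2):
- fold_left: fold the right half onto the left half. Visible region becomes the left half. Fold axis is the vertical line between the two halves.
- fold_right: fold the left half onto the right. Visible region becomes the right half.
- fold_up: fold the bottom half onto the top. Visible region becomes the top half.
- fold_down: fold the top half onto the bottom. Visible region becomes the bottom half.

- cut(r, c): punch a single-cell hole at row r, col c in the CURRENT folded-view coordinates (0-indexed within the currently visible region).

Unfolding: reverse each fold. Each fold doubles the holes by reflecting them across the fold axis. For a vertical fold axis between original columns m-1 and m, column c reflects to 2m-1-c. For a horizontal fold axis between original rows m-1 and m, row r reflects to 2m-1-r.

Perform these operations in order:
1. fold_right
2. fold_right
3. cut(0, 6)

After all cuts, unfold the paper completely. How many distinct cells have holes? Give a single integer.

Op 1 fold_right: fold axis v@16; visible region now rows[0,4) x cols[16,32) = 4x16
Op 2 fold_right: fold axis v@24; visible region now rows[0,4) x cols[24,32) = 4x8
Op 3 cut(0, 6): punch at orig (0,30); cuts so far [(0, 30)]; region rows[0,4) x cols[24,32) = 4x8
Unfold 1 (reflect across v@24): 2 holes -> [(0, 17), (0, 30)]
Unfold 2 (reflect across v@16): 4 holes -> [(0, 1), (0, 14), (0, 17), (0, 30)]

Answer: 4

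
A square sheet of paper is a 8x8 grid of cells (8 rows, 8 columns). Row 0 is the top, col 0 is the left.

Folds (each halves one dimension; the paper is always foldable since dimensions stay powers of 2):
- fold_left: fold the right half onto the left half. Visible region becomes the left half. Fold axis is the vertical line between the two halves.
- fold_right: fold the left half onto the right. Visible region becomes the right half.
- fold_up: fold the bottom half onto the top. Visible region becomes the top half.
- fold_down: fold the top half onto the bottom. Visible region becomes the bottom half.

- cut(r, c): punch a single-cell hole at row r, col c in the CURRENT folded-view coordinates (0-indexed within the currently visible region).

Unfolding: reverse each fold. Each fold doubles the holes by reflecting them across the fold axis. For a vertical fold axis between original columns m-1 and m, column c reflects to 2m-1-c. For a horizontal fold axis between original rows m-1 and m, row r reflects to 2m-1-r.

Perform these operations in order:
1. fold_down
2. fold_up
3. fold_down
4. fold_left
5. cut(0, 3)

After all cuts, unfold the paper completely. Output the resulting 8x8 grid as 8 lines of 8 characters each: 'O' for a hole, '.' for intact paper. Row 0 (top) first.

Op 1 fold_down: fold axis h@4; visible region now rows[4,8) x cols[0,8) = 4x8
Op 2 fold_up: fold axis h@6; visible region now rows[4,6) x cols[0,8) = 2x8
Op 3 fold_down: fold axis h@5; visible region now rows[5,6) x cols[0,8) = 1x8
Op 4 fold_left: fold axis v@4; visible region now rows[5,6) x cols[0,4) = 1x4
Op 5 cut(0, 3): punch at orig (5,3); cuts so far [(5, 3)]; region rows[5,6) x cols[0,4) = 1x4
Unfold 1 (reflect across v@4): 2 holes -> [(5, 3), (5, 4)]
Unfold 2 (reflect across h@5): 4 holes -> [(4, 3), (4, 4), (5, 3), (5, 4)]
Unfold 3 (reflect across h@6): 8 holes -> [(4, 3), (4, 4), (5, 3), (5, 4), (6, 3), (6, 4), (7, 3), (7, 4)]
Unfold 4 (reflect across h@4): 16 holes -> [(0, 3), (0, 4), (1, 3), (1, 4), (2, 3), (2, 4), (3, 3), (3, 4), (4, 3), (4, 4), (5, 3), (5, 4), (6, 3), (6, 4), (7, 3), (7, 4)]

Answer: ...OO...
...OO...
...OO...
...OO...
...OO...
...OO...
...OO...
...OO...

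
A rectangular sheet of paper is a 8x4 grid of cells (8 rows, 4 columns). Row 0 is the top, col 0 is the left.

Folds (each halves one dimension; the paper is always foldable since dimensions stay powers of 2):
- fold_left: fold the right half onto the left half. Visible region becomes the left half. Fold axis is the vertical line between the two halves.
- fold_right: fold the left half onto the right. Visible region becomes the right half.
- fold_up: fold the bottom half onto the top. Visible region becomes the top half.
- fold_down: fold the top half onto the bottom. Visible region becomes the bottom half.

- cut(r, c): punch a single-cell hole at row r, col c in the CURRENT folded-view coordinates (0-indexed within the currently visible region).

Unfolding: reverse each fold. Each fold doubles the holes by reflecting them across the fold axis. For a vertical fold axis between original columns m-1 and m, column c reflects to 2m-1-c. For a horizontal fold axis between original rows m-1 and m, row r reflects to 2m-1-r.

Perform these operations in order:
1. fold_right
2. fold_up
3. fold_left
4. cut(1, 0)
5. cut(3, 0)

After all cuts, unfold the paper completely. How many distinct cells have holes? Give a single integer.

Answer: 16

Derivation:
Op 1 fold_right: fold axis v@2; visible region now rows[0,8) x cols[2,4) = 8x2
Op 2 fold_up: fold axis h@4; visible region now rows[0,4) x cols[2,4) = 4x2
Op 3 fold_left: fold axis v@3; visible region now rows[0,4) x cols[2,3) = 4x1
Op 4 cut(1, 0): punch at orig (1,2); cuts so far [(1, 2)]; region rows[0,4) x cols[2,3) = 4x1
Op 5 cut(3, 0): punch at orig (3,2); cuts so far [(1, 2), (3, 2)]; region rows[0,4) x cols[2,3) = 4x1
Unfold 1 (reflect across v@3): 4 holes -> [(1, 2), (1, 3), (3, 2), (3, 3)]
Unfold 2 (reflect across h@4): 8 holes -> [(1, 2), (1, 3), (3, 2), (3, 3), (4, 2), (4, 3), (6, 2), (6, 3)]
Unfold 3 (reflect across v@2): 16 holes -> [(1, 0), (1, 1), (1, 2), (1, 3), (3, 0), (3, 1), (3, 2), (3, 3), (4, 0), (4, 1), (4, 2), (4, 3), (6, 0), (6, 1), (6, 2), (6, 3)]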